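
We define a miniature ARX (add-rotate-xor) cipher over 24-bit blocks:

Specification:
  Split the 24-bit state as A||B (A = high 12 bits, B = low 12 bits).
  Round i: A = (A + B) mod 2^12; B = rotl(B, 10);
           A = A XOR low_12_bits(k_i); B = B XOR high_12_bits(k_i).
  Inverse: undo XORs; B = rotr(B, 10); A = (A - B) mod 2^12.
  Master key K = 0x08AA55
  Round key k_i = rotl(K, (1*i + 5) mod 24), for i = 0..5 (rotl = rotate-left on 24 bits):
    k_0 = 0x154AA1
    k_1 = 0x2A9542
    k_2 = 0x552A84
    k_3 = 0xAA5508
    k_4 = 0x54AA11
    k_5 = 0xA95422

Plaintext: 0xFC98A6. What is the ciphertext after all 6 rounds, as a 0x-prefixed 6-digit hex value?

0x73259C

s_0 = plaintext = 0xFC98A6
s_1 = Round(s_0, k_0) = 0x2CEB7D
s_2 = Round(s_1, k_1) = 0xB09476
s_3 = Round(s_2, k_2) = 0x5FBC4F
s_4 = Round(s_3, k_3) = 0x7425B6
s_5 = Round(s_4, k_4) = 0x6E9C27
s_6 = Round(s_5, k_5) = 0x73259C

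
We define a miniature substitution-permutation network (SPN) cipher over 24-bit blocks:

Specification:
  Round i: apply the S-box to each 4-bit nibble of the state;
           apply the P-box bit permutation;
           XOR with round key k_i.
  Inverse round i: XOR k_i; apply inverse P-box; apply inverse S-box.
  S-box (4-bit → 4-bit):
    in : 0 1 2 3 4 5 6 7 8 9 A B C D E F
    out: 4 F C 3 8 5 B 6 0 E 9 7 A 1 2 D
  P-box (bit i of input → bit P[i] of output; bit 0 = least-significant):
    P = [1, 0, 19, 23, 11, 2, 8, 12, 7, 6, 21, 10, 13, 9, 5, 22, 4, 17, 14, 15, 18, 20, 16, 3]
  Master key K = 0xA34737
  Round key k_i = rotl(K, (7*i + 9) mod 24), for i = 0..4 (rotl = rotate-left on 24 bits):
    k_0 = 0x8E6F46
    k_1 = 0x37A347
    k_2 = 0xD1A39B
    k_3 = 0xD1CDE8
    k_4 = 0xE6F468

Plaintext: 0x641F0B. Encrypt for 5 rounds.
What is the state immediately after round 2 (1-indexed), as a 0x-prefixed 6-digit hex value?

s_0 = plaintext = 0x641F0B
s_1 = Round(s_0, k_0) = 0xF2C8ED
s_2 = Round(s_1, k_1) = 0x726149
s_3 = Round(s_2, k_2) = 0x28555A
s_4 = Round(s_3, k_3) = 0x70E442
s_5 = Round(s_4, k_4) = 0x7FA268

0x726149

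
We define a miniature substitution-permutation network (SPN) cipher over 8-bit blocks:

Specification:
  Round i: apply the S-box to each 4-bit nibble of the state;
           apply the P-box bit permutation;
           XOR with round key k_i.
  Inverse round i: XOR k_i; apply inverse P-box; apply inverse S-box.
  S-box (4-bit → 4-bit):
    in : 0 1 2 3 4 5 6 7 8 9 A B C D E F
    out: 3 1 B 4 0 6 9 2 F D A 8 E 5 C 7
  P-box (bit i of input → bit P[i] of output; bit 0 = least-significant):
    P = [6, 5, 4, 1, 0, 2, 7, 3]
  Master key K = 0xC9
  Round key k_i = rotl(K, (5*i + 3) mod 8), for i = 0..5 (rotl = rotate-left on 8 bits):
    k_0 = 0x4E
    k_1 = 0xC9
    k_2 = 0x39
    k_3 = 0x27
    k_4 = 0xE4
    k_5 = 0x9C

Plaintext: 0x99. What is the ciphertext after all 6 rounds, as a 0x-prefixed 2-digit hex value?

0xD8

s_0 = plaintext = 0x99
s_1 = Round(s_0, k_0) = 0x95
s_2 = Round(s_1, k_1) = 0x70
s_3 = Round(s_2, k_2) = 0x5D
s_4 = Round(s_3, k_3) = 0xF3
s_5 = Round(s_4, k_4) = 0x71
s_6 = Round(s_5, k_5) = 0xD8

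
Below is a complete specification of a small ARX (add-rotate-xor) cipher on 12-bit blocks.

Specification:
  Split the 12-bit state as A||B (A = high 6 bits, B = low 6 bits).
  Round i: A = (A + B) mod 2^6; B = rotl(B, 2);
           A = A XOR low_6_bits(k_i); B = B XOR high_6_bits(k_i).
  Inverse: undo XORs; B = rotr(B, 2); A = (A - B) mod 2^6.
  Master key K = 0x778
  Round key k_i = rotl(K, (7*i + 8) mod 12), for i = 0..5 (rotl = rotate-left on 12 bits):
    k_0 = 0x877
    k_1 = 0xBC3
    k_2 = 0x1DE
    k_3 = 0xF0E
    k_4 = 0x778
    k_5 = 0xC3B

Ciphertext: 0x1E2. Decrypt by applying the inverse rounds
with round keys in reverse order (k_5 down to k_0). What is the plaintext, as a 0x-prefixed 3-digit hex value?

0xDC9

s_0 = ciphertext = 0x1E2
s_1 = InvRound(s_0, k_5) = 0x624
s_2 = InvRound(s_1, k_4) = 0x09E
s_3 = InvRound(s_2, k_3) = 0x928
s_4 = InvRound(s_3, k_2) = 0xFFB
s_5 = InvRound(s_4, k_1) = 0xDC5
s_6 = InvRound(s_5, k_0) = 0xDC9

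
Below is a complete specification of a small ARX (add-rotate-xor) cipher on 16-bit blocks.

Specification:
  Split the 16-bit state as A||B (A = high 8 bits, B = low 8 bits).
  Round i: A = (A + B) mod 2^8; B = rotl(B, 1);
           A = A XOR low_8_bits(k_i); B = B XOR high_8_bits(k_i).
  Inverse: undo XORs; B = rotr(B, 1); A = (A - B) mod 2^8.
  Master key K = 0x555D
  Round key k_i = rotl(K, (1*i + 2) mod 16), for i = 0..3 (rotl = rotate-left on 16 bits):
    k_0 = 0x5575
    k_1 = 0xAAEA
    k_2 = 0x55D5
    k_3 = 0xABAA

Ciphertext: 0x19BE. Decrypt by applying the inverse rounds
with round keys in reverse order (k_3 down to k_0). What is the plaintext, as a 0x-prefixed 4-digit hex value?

s_0 = ciphertext = 0x19BE
s_1 = InvRound(s_0, k_3) = 0x298A
s_2 = InvRound(s_1, k_2) = 0x0DEF
s_3 = InvRound(s_2, k_1) = 0x45A2
s_4 = InvRound(s_3, k_0) = 0x35FB

0x35FB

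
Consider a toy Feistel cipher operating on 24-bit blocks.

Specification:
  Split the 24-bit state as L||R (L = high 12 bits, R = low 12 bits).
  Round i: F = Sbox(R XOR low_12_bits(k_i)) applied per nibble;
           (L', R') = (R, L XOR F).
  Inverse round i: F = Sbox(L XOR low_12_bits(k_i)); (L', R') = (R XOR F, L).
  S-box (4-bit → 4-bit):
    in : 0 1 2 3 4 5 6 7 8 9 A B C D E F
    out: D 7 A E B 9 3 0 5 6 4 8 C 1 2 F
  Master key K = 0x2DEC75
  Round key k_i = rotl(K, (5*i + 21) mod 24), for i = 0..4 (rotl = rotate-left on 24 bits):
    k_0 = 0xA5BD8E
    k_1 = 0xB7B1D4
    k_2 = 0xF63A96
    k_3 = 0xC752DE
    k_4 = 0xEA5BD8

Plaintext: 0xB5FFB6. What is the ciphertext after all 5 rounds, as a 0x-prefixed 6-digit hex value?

s_0 = plaintext = 0xB5FFB6
s_1 = Round(s_0, k_0) = 0xFB61BA
s_2 = Round(s_1, k_1) = 0x1BA284
s_3 = Round(s_2, k_2) = 0x2844C0
s_4 = Round(s_3, k_3) = 0x4C01F6
s_5 = Round(s_4, k_4) = 0x1F6062

0x1F6062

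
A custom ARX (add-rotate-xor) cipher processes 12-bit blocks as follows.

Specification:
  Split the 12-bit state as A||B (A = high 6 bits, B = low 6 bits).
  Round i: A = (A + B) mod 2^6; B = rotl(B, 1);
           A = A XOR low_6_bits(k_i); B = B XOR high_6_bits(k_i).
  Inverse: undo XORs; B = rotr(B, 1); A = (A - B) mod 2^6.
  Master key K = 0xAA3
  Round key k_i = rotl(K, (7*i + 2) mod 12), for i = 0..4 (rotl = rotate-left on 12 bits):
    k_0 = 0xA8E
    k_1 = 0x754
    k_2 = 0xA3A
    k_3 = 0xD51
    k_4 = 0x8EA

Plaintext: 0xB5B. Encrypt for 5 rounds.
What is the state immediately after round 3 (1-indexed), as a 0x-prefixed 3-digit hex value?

0x863

s_0 = plaintext = 0xB5B
s_1 = Round(s_0, k_0) = 0x19C
s_2 = Round(s_1, k_1) = 0xDA5
s_3 = Round(s_2, k_2) = 0x863
s_4 = Round(s_3, k_3) = 0x572
s_5 = Round(s_4, k_4) = 0xB46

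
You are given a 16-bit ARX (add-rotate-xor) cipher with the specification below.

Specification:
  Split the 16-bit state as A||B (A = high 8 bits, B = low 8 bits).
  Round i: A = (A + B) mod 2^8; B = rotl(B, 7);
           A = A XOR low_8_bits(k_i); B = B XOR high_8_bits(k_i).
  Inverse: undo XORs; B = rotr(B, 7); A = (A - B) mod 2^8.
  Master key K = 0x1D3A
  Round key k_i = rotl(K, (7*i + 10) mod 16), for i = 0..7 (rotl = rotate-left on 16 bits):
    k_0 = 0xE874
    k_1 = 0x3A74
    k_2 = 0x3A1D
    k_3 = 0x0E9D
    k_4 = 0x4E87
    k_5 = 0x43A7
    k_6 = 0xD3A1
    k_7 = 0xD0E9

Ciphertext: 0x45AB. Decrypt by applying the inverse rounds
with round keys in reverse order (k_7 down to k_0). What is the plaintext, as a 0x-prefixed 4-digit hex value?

0x5683

s_0 = ciphertext = 0x45AB
s_1 = InvRound(s_0, k_7) = 0xB6F6
s_2 = InvRound(s_1, k_6) = 0xCD4A
s_3 = InvRound(s_2, k_5) = 0x5812
s_4 = InvRound(s_3, k_4) = 0x27B8
s_5 = InvRound(s_4, k_3) = 0x4D6D
s_6 = InvRound(s_5, k_2) = 0xA2AE
s_7 = InvRound(s_6, k_1) = 0xAD29
s_8 = InvRound(s_7, k_0) = 0x5683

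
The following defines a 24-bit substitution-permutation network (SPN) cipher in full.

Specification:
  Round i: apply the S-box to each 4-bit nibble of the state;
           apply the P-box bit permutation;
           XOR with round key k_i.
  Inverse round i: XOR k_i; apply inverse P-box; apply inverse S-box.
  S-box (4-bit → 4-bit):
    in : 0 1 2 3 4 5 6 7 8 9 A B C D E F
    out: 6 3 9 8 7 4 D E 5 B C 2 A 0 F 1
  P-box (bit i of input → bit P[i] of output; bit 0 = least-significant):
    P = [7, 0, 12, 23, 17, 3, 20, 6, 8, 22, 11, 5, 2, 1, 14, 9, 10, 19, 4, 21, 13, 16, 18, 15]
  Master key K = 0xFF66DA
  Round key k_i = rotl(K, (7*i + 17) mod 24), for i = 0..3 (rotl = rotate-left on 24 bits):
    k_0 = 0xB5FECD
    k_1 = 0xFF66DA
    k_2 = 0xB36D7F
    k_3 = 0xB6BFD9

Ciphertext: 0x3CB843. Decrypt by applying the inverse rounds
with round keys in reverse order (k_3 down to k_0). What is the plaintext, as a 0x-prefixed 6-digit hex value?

0x5CEE2A

s_0 = ciphertext = 0x3CB843
s_1 = InvRound(s_0, k_3) = 0xD4CF12
s_2 = InvRound(s_1, k_2) = 0xE32C9B
s_3 = InvRound(s_2, k_1) = 0x5BA5AB
s_4 = InvRound(s_3, k_0) = 0x5CEE2A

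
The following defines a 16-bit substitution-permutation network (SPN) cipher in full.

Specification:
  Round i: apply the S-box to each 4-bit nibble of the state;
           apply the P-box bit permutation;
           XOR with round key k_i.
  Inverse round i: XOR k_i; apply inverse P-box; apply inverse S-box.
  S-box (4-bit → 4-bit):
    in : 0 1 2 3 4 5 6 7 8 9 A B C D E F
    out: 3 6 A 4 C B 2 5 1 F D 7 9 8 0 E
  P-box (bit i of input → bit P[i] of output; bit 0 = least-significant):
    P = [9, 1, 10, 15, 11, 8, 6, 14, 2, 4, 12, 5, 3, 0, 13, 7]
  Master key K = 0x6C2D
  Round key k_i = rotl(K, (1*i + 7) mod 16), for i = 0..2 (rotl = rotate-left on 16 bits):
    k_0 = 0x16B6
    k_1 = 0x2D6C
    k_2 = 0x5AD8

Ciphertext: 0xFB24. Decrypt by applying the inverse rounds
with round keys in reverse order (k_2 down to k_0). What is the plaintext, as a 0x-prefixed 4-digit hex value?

0x9341

s_0 = ciphertext = 0xFB24
s_1 = InvRound(s_0, k_2) = 0xA51D
s_2 = InvRound(s_1, k_1) = 0x627D
s_3 = InvRound(s_2, k_0) = 0x9341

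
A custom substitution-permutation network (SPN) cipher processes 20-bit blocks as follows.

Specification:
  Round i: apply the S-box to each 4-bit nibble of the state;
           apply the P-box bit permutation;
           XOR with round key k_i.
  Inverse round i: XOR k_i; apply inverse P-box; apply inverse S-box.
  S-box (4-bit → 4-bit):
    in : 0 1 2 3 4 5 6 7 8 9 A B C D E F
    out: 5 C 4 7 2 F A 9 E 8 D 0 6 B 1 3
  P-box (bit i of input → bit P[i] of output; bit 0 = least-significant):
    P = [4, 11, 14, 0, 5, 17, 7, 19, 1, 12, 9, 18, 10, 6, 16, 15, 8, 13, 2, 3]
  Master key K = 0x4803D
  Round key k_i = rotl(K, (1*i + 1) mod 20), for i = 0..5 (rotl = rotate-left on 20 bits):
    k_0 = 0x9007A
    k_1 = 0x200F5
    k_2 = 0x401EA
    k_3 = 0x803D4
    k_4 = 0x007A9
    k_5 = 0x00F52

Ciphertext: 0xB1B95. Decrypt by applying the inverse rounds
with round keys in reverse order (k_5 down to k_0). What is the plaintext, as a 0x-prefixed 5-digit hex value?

s_0 = ciphertext = 0xB1B95
s_1 = InvRound(s_0, k_5) = 0x23F89
s_2 = InvRound(s_1, k_4) = 0x4B4F4
s_3 = InvRound(s_2, k_3) = 0xF787B
s_4 = InvRound(s_3, k_2) = 0xF2485
s_5 = InvRound(s_4, k_1) = 0x4397E
s_6 = InvRound(s_5, k_0) = 0x32694

0x32694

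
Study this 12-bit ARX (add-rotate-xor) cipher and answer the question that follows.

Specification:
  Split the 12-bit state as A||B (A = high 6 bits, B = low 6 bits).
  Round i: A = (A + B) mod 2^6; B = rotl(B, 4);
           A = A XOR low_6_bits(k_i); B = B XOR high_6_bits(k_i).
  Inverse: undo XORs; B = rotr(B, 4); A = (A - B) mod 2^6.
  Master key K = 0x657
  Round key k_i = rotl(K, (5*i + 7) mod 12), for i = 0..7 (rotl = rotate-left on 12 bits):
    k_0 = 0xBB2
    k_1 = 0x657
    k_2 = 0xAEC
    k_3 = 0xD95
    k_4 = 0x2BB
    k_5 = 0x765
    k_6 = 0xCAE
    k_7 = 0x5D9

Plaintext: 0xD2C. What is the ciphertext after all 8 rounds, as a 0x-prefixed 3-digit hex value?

0xF07

s_0 = plaintext = 0xD2C
s_1 = Round(s_0, k_0) = 0x4A5
s_2 = Round(s_1, k_1) = 0x800
s_3 = Round(s_2, k_2) = 0x32B
s_4 = Round(s_3, k_3) = 0x88C
s_5 = Round(s_4, k_4) = 0x549
s_6 = Round(s_5, k_5) = 0xECF
s_7 = Round(s_6, k_6) = 0x901
s_8 = Round(s_7, k_7) = 0xF07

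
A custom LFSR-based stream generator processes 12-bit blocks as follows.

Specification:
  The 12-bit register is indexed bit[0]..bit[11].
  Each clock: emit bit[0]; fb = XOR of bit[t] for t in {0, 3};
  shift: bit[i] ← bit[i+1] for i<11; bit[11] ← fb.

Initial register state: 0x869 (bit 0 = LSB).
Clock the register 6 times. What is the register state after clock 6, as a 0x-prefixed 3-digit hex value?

0x921

reg_0 = 0x869
clock 1: out=1, reg = 0x434
clock 2: out=0, reg = 0x21A
clock 3: out=0, reg = 0x90D
clock 4: out=1, reg = 0x486
clock 5: out=0, reg = 0x243
clock 6: out=1, reg = 0x921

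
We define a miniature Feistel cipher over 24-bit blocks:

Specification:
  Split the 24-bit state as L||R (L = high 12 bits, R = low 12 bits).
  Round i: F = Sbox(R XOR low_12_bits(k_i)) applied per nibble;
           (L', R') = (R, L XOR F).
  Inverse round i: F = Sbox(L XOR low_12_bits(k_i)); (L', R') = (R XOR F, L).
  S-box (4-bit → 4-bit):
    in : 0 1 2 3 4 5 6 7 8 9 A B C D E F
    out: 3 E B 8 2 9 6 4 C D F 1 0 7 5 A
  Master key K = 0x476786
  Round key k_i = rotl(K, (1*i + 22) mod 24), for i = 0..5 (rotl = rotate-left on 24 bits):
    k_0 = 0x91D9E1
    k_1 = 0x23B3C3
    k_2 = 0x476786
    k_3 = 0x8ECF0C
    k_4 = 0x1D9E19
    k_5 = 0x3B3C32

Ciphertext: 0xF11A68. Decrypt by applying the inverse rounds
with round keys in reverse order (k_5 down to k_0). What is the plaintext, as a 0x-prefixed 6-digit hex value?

0xD77E35

s_0 = ciphertext = 0xF11A68
s_1 = InvRound(s_0, k_5) = 0x2D0F11
s_2 = InvRound(s_1, k_4) = 0xF1C2D0
s_3 = InvRound(s_2, k_3) = 0x133F1C
s_4 = InvRound(s_3, k_2) = 0x905133
s_5 = InvRound(s_4, k_1) = 0xE35905
s_6 = InvRound(s_5, k_0) = 0xD77E35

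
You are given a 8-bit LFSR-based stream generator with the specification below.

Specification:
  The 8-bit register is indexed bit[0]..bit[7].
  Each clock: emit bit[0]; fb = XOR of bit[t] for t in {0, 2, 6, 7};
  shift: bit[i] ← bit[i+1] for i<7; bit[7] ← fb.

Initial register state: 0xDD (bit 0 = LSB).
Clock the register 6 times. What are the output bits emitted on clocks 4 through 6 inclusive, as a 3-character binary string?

110

reg_0 = 0xDD
clock 1: out=1, reg = 0x6E
clock 2: out=0, reg = 0x37
clock 3: out=1, reg = 0x1B
clock 4: out=1, reg = 0x8D
clock 5: out=1, reg = 0xC6
clock 6: out=0, reg = 0xE3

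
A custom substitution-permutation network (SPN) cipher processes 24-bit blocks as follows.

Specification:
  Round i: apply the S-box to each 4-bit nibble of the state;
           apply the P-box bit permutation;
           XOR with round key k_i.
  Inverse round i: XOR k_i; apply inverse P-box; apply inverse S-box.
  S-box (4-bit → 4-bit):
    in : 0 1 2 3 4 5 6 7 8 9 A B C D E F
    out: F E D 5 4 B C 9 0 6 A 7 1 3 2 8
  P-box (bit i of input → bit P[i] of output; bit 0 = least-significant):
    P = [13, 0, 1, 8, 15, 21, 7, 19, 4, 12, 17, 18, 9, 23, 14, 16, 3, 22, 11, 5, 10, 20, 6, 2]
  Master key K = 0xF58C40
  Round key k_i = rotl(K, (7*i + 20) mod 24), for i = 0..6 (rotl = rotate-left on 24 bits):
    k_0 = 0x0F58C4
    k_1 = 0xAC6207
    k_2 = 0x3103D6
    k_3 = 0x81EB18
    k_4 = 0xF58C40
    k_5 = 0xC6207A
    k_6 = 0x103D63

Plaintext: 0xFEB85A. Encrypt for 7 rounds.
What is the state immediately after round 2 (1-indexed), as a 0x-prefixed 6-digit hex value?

0x3EB33C

s_0 = plaintext = 0xFEB85A
s_1 = Round(s_0, k_0) = 0xE79BC1
s_2 = Round(s_1, k_1) = 0x3EB33C
s_3 = Round(s_2, k_2) = 0xF3E506
s_4 = Round(s_3, k_3) = 0x2D7286
s_5 = Round(s_4, k_4) = 0xB28B1E
s_6 = Round(s_5, k_5) = 0xFC3C83
s_7 = Round(s_6, k_6) = 0x105F7D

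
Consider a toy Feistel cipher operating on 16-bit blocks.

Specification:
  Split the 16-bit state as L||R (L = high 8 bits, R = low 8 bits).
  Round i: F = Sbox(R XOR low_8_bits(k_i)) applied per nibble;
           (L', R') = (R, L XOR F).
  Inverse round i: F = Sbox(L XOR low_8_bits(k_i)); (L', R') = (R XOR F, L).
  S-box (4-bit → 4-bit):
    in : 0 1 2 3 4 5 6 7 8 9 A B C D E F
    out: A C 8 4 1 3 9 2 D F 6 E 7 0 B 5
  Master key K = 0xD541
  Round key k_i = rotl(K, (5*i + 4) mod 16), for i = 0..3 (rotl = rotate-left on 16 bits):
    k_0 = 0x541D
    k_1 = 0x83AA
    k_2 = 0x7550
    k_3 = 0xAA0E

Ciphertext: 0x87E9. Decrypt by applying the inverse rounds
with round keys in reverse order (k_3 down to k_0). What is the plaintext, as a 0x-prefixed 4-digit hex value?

0x68D7

s_0 = ciphertext = 0x87E9
s_1 = InvRound(s_0, k_3) = 0x3687
s_2 = InvRound(s_1, k_2) = 0x1E36
s_3 = InvRound(s_2, k_1) = 0xD71E
s_4 = InvRound(s_3, k_0) = 0x68D7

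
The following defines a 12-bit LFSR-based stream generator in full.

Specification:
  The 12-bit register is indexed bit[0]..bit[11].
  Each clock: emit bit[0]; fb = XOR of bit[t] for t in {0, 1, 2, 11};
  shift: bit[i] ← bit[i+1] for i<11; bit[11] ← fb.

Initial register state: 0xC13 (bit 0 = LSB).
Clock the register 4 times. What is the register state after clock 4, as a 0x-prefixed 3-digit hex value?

0x5C1

reg_0 = 0xC13
clock 1: out=1, reg = 0xE09
clock 2: out=1, reg = 0x704
clock 3: out=0, reg = 0xB82
clock 4: out=0, reg = 0x5C1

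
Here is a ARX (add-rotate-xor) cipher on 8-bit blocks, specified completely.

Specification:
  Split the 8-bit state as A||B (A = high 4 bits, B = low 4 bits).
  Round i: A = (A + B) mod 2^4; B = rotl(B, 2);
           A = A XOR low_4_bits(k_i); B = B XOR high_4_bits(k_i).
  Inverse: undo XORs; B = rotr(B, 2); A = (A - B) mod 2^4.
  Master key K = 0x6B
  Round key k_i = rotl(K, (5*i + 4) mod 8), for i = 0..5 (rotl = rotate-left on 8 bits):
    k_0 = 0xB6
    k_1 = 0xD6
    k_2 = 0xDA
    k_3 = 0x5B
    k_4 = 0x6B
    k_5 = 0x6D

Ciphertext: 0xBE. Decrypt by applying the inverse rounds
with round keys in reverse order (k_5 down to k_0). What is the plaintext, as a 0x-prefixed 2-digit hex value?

s_0 = ciphertext = 0xBE
s_1 = InvRound(s_0, k_5) = 0x42
s_2 = InvRound(s_1, k_4) = 0xE1
s_3 = InvRound(s_2, k_3) = 0x41
s_4 = InvRound(s_3, k_2) = 0xB3
s_5 = InvRound(s_4, k_1) = 0x2B
s_6 = InvRound(s_5, k_0) = 0x40

0x40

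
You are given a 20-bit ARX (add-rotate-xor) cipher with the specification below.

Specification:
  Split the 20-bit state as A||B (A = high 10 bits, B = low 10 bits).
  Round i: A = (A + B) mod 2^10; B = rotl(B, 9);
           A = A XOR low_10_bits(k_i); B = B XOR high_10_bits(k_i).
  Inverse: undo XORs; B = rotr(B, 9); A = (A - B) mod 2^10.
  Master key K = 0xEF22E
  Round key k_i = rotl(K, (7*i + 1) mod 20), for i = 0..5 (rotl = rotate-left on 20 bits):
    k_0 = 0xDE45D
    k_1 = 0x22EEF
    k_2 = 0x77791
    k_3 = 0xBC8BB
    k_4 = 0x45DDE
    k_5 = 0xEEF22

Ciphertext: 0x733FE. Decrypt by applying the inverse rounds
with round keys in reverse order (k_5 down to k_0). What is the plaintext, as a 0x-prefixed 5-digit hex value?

0x56AB3

s_0 = ciphertext = 0x733FE
s_1 = InvRound(s_0, k_5) = 0x9908A
s_2 = InvRound(s_1, k_4) = 0x2033A
s_3 = InvRound(s_2, k_3) = 0x2AF90
s_4 = InvRound(s_3, k_2) = 0xA7C9B
s_5 = InvRound(s_4, k_1) = 0x14020
s_6 = InvRound(s_5, k_0) = 0x56AB3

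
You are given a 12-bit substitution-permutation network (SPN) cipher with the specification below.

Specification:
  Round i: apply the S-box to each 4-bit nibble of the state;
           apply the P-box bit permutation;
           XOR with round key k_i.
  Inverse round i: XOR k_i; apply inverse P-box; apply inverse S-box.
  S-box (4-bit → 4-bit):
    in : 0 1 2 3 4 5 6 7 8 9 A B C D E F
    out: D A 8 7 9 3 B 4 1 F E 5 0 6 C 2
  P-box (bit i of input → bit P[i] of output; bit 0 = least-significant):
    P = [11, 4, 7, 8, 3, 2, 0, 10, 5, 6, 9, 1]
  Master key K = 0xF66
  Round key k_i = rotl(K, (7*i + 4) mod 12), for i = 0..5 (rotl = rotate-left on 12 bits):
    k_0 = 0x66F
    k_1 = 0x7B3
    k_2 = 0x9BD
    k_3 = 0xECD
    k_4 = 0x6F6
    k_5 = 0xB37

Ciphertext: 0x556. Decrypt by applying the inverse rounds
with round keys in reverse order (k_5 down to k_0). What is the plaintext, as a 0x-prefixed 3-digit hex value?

0x974

s_0 = ciphertext = 0x556
s_1 = InvRound(s_0, k_5) = 0x3E8
s_2 = InvRound(s_1, k_4) = 0x261
s_3 = InvRound(s_2, k_3) = 0x86B
s_4 = InvRound(s_3, k_2) = 0x1FA
s_5 = InvRound(s_4, k_1) = 0xD0C
s_6 = InvRound(s_5, k_0) = 0x974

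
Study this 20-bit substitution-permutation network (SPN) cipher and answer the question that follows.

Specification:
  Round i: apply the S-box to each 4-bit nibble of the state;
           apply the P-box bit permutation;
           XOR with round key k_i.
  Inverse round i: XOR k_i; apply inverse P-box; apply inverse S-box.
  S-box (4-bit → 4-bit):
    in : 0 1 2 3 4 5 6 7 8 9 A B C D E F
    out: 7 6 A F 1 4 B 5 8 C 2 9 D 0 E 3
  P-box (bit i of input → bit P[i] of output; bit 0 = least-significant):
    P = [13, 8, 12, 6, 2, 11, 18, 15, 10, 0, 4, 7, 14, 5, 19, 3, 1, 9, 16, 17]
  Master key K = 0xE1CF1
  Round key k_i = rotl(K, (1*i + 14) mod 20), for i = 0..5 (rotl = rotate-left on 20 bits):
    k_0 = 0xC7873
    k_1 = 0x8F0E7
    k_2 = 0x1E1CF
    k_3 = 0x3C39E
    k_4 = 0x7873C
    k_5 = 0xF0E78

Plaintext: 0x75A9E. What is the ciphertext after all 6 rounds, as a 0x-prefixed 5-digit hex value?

0x070D1

s_0 = plaintext = 0x75A9E
s_1 = Round(s_0, k_0) = 0x1E930
s_2 = Round(s_1, k_1) = 0x54B5B
s_3 = Round(s_2, k_2) = 0x4850F
s_4 = Round(s_3, k_3) = 0x7EA80
s_5 = Round(s_4, k_4) = 0xE3617
s_6 = Round(s_5, k_5) = 0x070D1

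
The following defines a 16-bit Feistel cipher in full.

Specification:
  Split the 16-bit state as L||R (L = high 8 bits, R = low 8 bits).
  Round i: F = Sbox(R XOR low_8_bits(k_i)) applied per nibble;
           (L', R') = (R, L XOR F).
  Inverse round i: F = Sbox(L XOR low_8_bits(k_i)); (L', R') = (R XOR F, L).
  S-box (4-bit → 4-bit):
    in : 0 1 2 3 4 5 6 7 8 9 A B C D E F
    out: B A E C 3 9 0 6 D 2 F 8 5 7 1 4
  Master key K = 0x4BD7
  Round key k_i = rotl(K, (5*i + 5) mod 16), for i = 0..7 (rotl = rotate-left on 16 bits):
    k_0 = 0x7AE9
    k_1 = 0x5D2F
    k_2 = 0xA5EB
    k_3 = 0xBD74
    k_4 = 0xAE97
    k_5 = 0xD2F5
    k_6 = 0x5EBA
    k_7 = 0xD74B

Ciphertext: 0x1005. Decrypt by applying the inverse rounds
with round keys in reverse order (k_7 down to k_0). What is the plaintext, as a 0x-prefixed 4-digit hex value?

0x9750

s_0 = ciphertext = 0x1005
s_1 = InvRound(s_0, k_7) = 0x9D10
s_2 = InvRound(s_1, k_6) = 0xF69D
s_3 = InvRound(s_2, k_5) = 0x21F6
s_4 = InvRound(s_3, k_4) = 0x7621
s_5 = InvRound(s_4, k_3) = 0x9F76
s_6 = InvRound(s_5, k_2) = 0x159F
s_7 = InvRound(s_6, k_1) = 0x5015
s_8 = InvRound(s_7, k_0) = 0x9750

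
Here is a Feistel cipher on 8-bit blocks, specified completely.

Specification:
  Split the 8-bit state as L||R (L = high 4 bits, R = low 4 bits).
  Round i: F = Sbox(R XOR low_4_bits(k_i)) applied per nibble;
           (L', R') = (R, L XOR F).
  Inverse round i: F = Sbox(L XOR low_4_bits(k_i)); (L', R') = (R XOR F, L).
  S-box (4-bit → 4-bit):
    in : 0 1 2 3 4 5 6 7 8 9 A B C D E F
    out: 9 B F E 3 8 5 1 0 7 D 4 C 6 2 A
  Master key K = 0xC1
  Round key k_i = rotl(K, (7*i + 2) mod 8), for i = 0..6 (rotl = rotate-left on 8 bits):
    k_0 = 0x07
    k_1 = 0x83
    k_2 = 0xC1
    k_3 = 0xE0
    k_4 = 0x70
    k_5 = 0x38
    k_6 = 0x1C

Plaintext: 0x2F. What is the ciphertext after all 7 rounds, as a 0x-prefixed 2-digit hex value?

0x1B

s_0 = plaintext = 0x2F
s_1 = Round(s_0, k_0) = 0xF2
s_2 = Round(s_1, k_1) = 0x24
s_3 = Round(s_2, k_2) = 0x4A
s_4 = Round(s_3, k_3) = 0xA9
s_5 = Round(s_4, k_4) = 0x9D
s_6 = Round(s_5, k_5) = 0xD1
s_7 = Round(s_6, k_6) = 0x1B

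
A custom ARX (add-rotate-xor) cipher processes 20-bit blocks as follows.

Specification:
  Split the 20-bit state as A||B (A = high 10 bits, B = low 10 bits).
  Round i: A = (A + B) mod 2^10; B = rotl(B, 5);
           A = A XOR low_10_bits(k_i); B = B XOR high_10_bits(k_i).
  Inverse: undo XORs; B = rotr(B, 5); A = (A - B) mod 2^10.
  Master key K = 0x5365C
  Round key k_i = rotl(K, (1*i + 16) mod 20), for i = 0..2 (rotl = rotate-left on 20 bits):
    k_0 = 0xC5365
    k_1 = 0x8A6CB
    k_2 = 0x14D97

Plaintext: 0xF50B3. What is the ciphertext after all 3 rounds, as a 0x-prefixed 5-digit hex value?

s_0 = plaintext = 0xF50B3
s_1 = Round(s_0, k_0) = 0xF8971
s_2 = Round(s_1, k_1) = 0xE6002
s_3 = Round(s_2, k_2) = 0x83413

0x83413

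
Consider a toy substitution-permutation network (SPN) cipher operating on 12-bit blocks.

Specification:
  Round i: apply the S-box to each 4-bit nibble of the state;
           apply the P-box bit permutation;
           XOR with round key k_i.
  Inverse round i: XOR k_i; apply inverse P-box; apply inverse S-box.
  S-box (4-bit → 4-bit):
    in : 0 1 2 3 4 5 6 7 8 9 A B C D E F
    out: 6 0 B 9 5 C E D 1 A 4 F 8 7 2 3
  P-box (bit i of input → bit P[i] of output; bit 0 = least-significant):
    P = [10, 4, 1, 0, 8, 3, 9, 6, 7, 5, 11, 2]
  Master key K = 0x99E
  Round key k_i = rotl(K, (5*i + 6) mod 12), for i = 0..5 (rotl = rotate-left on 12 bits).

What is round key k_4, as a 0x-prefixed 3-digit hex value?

K = 0x99E
k_0 = rotl(K, (5*0+6) mod 12) = rotl(K, 6) = 0x7A6
k_1 = rotl(K, (5*1+6) mod 12) = rotl(K, 11) = 0x4CF
k_2 = rotl(K, (5*2+6) mod 12) = rotl(K, 4) = 0x9E9
k_3 = rotl(K, (5*3+6) mod 12) = rotl(K, 9) = 0xD33
k_4 = rotl(K, (5*4+6) mod 12) = rotl(K, 2) = 0x67A

0x67A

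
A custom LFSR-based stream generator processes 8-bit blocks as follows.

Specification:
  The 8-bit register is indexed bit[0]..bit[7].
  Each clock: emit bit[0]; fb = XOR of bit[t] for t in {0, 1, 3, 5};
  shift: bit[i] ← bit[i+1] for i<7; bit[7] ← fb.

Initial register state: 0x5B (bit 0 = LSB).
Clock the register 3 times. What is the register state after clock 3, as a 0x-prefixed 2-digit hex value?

0xEB

reg_0 = 0x5B
clock 1: out=1, reg = 0xAD
clock 2: out=1, reg = 0xD6
clock 3: out=0, reg = 0xEB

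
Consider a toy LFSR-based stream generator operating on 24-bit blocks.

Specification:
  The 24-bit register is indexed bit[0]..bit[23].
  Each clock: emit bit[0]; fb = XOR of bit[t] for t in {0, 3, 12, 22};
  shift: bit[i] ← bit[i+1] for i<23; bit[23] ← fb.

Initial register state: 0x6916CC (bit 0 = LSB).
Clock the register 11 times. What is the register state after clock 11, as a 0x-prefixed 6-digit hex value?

0x102D22

reg_0 = 0x6916CC
clock 1: out=0, reg = 0xB48B66
clock 2: out=0, reg = 0x5A45B3
clock 3: out=1, reg = 0x2D22D9
clock 4: out=1, reg = 0x16916C
clock 5: out=0, reg = 0x0B48B6
clock 6: out=0, reg = 0x05A45B
clock 7: out=1, reg = 0x02D22D
clock 8: out=1, reg = 0x816916
clock 9: out=0, reg = 0x40B48B
clock 10: out=1, reg = 0x205A45
clock 11: out=1, reg = 0x102D22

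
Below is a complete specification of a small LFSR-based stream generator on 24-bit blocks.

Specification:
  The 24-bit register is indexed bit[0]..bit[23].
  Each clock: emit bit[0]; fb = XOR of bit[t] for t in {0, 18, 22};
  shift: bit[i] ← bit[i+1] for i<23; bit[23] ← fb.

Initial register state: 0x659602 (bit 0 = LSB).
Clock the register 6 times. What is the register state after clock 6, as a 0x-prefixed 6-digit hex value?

0x499658

reg_0 = 0x659602
clock 1: out=0, reg = 0x32CB01
clock 2: out=1, reg = 0x996580
clock 3: out=0, reg = 0x4CB2C0
clock 4: out=0, reg = 0x265960
clock 5: out=0, reg = 0x932CB0
clock 6: out=0, reg = 0x499658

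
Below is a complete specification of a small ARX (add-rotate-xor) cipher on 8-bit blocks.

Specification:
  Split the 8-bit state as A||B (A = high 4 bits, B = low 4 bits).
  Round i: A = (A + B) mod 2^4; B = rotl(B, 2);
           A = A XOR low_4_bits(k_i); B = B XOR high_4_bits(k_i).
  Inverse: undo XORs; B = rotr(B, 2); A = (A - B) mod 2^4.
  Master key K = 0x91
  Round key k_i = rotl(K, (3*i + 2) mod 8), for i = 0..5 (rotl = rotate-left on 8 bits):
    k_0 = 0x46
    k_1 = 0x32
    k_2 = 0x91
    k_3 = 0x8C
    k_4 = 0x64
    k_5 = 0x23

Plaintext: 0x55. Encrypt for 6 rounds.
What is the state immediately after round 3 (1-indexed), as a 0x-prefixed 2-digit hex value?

s_0 = plaintext = 0x55
s_1 = Round(s_0, k_0) = 0xC1
s_2 = Round(s_1, k_1) = 0xF7
s_3 = Round(s_2, k_2) = 0x74
s_4 = Round(s_3, k_3) = 0x79
s_5 = Round(s_4, k_4) = 0x40
s_6 = Round(s_5, k_5) = 0x72

0x74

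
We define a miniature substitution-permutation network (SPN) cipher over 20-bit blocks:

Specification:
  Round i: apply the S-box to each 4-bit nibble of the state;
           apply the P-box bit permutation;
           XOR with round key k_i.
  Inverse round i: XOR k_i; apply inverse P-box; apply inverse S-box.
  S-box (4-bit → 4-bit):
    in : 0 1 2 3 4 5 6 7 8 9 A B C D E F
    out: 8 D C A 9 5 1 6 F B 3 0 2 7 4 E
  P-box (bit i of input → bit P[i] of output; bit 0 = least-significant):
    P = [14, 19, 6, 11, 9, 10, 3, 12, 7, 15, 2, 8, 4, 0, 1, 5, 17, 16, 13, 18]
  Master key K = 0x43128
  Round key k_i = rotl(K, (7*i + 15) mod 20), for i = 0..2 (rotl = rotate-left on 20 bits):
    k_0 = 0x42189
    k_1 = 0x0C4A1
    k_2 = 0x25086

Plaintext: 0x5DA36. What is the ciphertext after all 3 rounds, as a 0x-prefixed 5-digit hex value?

0x14477

s_0 = plaintext = 0x5DA36
s_1 = Round(s_0, k_0) = 0x6D51A
s_2 = Round(s_1, k_1) = 0xA963E
s_3 = Round(s_2, k_2) = 0x14477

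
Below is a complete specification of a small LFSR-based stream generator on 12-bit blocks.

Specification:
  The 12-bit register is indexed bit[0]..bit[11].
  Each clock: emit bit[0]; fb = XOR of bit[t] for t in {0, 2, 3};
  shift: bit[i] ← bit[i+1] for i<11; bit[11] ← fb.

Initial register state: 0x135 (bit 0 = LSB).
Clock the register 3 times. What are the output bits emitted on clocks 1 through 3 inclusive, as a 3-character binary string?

reg_0 = 0x135
clock 1: out=1, reg = 0x09A
clock 2: out=0, reg = 0x84D
clock 3: out=1, reg = 0xC26

101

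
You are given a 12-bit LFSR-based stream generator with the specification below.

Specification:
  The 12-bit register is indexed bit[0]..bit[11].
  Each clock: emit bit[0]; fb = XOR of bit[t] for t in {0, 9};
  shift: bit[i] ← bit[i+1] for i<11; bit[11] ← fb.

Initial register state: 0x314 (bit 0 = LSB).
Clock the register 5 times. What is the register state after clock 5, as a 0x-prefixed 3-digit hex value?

reg_0 = 0x314
clock 1: out=0, reg = 0x98A
clock 2: out=0, reg = 0x4C5
clock 3: out=1, reg = 0xA62
clock 4: out=0, reg = 0xD31
clock 5: out=1, reg = 0xE98

0xE98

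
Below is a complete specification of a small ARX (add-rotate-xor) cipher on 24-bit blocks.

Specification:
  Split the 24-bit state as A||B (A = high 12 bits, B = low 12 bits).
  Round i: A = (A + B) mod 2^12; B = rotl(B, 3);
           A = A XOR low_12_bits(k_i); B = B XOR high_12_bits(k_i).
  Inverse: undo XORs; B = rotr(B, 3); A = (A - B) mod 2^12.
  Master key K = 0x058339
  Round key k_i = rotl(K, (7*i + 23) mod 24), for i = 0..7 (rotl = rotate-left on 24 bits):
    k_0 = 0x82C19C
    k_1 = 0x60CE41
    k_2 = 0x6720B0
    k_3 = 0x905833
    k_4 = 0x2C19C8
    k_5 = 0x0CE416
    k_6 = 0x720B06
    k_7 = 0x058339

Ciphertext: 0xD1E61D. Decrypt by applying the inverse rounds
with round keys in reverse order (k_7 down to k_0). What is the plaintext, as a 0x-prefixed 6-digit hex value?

s_0 = ciphertext = 0xD1E61D
s_1 = InvRound(s_0, k_7) = 0x35FAC8
s_2 = InvRound(s_1, k_6) = 0x69C1BD
s_3 = InvRound(s_2, k_5) = 0xC5C62E
s_4 = InvRound(s_3, k_4) = 0x6F7E9D
s_5 = InvRound(s_4, k_3) = 0xDD10F3
s_6 = InvRound(s_5, k_2) = 0xA912D0
s_7 = InvRound(s_6, k_1) = 0xC3589B
s_8 = InvRound(s_7, k_0) = 0xF93E16

0xF93E16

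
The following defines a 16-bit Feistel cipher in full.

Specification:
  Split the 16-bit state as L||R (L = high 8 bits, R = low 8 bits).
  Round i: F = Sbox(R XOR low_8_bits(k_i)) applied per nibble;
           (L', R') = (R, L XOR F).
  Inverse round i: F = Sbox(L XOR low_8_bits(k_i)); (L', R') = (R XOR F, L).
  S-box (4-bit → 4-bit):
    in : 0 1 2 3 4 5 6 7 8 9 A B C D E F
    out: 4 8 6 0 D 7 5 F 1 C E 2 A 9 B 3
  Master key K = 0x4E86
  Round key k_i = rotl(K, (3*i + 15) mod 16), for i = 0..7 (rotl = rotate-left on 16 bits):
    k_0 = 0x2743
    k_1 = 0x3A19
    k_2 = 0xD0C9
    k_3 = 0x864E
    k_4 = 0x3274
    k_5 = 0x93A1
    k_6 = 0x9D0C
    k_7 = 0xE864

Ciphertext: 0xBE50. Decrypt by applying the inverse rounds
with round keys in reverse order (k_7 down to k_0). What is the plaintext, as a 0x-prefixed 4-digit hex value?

0xA2D7

s_0 = ciphertext = 0xBE50
s_1 = InvRound(s_0, k_7) = 0xCEBE
s_2 = InvRound(s_1, k_6) = 0x18CE
s_3 = InvRound(s_2, k_5) = 0xE218
s_4 = InvRound(s_3, k_4) = 0xDDE2
s_5 = InvRound(s_4, k_3) = 0x22DD
s_6 = InvRound(s_5, k_2) = 0x6F22
s_7 = InvRound(s_6, k_1) = 0xD76F
s_8 = InvRound(s_7, k_0) = 0xA2D7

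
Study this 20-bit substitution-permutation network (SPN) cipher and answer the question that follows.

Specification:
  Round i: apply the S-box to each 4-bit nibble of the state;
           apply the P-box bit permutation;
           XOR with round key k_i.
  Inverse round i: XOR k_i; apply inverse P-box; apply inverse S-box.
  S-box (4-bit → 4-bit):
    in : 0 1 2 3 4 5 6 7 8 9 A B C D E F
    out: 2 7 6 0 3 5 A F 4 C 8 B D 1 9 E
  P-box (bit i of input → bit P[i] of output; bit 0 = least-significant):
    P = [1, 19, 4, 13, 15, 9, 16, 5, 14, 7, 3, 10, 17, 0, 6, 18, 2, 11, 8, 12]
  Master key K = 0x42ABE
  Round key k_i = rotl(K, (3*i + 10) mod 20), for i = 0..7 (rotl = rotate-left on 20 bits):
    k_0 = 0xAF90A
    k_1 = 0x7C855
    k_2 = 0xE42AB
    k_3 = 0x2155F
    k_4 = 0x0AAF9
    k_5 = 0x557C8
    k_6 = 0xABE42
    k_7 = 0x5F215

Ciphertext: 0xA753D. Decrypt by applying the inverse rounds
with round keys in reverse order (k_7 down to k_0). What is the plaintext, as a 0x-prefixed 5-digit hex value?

0x396E6

s_0 = ciphertext = 0xA753D
s_1 = InvRound(s_0, k_7) = 0x8E970
s_2 = InvRound(s_1, k_6) = 0x9DE65
s_3 = InvRound(s_2, k_5) = 0x162E0
s_4 = InvRound(s_3, k_4) = 0x00558
s_5 = InvRound(s_4, k_3) = 0xE433D
s_6 = InvRound(s_5, k_2) = 0x53035
s_7 = InvRound(s_6, k_1) = 0x65DEA
s_8 = InvRound(s_7, k_0) = 0x396E6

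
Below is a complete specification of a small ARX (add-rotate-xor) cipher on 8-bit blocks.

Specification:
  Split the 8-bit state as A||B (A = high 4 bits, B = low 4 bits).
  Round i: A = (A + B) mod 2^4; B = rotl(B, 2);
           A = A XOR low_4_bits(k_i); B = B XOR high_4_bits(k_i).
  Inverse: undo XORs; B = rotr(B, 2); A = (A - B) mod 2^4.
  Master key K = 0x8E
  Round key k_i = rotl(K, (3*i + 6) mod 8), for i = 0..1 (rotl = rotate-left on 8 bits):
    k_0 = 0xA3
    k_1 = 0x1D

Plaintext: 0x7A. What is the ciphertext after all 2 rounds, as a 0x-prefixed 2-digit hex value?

s_0 = plaintext = 0x7A
s_1 = Round(s_0, k_0) = 0x20
s_2 = Round(s_1, k_1) = 0xF1

0xF1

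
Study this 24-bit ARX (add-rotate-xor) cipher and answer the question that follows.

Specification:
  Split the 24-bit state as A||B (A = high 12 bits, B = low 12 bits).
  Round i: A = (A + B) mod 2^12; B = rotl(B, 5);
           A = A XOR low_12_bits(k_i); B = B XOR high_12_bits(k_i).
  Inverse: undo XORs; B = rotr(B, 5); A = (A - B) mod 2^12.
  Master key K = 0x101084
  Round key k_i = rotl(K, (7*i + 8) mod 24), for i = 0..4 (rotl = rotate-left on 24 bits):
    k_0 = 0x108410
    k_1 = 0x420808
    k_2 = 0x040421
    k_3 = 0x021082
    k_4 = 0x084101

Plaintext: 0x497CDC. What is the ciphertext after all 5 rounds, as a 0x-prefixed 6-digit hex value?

s_0 = plaintext = 0x497CDC
s_1 = Round(s_0, k_0) = 0x563A91
s_2 = Round(s_1, k_1) = 0x7FC615
s_3 = Round(s_2, k_2) = 0xA302EC
s_4 = Round(s_3, k_3) = 0xD9EDA4
s_5 = Round(s_4, k_4) = 0xA4341F

0xA4341F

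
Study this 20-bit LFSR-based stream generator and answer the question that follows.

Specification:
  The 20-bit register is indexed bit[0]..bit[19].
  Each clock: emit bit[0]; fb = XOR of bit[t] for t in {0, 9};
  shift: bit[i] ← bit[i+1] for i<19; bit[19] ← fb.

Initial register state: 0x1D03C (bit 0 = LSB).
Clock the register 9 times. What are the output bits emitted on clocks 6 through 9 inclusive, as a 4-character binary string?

1000

reg_0 = 0x1D03C
clock 1: out=0, reg = 0x0E81E
clock 2: out=0, reg = 0x0740F
clock 3: out=1, reg = 0x83A07
clock 4: out=1, reg = 0x41D03
clock 5: out=1, reg = 0xA0E81
clock 6: out=1, reg = 0x50740
clock 7: out=0, reg = 0xA83A0
clock 8: out=0, reg = 0xD41D0
clock 9: out=0, reg = 0x6A0E8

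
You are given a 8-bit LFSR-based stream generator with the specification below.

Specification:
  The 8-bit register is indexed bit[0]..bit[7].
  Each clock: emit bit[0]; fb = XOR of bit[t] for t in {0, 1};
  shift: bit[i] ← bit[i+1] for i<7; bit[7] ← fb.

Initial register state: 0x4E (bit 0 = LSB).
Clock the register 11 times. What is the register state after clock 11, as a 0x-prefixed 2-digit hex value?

0xBD

reg_0 = 0x4E
clock 1: out=0, reg = 0xA7
clock 2: out=1, reg = 0x53
clock 3: out=1, reg = 0x29
clock 4: out=1, reg = 0x94
clock 5: out=0, reg = 0x4A
clock 6: out=0, reg = 0xA5
clock 7: out=1, reg = 0xD2
clock 8: out=0, reg = 0xE9
clock 9: out=1, reg = 0xF4
clock 10: out=0, reg = 0x7A
clock 11: out=0, reg = 0xBD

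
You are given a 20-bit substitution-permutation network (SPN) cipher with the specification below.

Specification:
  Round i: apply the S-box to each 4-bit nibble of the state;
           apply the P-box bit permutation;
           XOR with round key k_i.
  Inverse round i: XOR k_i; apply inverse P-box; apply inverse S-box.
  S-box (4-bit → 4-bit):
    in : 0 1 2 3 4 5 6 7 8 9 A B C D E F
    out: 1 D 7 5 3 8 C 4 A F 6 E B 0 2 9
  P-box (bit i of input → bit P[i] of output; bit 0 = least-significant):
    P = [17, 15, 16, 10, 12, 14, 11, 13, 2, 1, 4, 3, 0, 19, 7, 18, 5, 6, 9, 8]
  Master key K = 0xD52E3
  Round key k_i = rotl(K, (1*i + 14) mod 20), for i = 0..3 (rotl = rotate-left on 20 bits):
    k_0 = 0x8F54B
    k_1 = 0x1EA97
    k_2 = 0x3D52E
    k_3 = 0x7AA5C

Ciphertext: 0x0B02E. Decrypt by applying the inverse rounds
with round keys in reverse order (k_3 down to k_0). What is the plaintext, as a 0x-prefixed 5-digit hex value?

0x2363A

s_0 = ciphertext = 0x0B02E
s_1 = InvRound(s_0, k_3) = 0x25A33
s_2 = InvRound(s_1, k_2) = 0x6017B
s_3 = InvRound(s_2, k_1) = 0x96FB2
s_4 = InvRound(s_3, k_0) = 0x2363A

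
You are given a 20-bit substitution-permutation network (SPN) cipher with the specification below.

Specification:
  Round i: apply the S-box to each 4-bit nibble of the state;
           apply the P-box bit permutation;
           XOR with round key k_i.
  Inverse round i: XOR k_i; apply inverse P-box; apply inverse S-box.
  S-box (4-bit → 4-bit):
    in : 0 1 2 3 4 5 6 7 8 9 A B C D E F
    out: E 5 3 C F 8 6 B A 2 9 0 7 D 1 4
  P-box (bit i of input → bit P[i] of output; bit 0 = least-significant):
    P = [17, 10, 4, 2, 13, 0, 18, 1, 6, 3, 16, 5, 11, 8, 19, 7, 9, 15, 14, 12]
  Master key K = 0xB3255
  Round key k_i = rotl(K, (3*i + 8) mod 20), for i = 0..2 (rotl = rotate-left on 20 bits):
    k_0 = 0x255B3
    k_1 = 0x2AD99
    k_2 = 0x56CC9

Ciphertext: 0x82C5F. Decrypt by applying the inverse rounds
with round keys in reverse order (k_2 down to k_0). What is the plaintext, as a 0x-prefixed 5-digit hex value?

s_0 = ciphertext = 0x82C5F
s_1 = InvRound(s_0, k_2) = 0xF3F33
s_2 = InvRound(s_1, k_1) = 0x7303B
s_3 = InvRound(s_2, k_0) = 0xF8619

0xF8619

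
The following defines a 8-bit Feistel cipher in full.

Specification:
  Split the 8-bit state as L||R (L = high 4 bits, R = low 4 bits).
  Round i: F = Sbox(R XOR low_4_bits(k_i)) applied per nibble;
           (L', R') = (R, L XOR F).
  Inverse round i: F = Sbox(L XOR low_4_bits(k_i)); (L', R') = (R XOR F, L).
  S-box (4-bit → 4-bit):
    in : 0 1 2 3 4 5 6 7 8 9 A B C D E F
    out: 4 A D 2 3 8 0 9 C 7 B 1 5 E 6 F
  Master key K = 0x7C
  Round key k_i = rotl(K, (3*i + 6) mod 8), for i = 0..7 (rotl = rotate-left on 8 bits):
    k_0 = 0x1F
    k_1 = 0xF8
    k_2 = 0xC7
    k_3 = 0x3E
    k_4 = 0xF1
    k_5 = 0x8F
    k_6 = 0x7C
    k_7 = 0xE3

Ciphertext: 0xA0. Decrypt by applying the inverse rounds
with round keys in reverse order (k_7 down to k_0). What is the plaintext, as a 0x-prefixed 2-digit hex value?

s_0 = ciphertext = 0xA0
s_1 = InvRound(s_0, k_7) = 0x7A
s_2 = InvRound(s_1, k_6) = 0xB7
s_3 = InvRound(s_2, k_5) = 0x4B
s_4 = InvRound(s_3, k_4) = 0x34
s_5 = InvRound(s_4, k_3) = 0xA3
s_6 = InvRound(s_5, k_2) = 0xDA
s_7 = InvRound(s_6, k_1) = 0x2D
s_8 = InvRound(s_7, k_0) = 0x32

0x32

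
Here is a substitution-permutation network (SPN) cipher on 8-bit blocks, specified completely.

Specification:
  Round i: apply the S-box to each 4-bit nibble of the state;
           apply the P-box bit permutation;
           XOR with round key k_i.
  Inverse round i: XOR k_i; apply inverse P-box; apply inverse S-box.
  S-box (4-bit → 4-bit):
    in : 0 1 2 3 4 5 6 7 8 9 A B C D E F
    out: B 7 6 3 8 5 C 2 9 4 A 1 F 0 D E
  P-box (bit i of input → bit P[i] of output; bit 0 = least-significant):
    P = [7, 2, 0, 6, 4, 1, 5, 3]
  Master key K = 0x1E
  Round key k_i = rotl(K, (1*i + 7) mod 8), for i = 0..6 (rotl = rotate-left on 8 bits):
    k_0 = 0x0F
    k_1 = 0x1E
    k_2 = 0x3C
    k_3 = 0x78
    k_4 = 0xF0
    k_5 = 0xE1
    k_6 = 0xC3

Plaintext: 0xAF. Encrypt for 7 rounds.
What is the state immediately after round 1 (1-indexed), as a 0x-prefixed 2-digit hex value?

s_0 = plaintext = 0xAF
s_1 = Round(s_0, k_0) = 0x40
s_2 = Round(s_1, k_1) = 0xD2
s_3 = Round(s_2, k_2) = 0x39
s_4 = Round(s_3, k_3) = 0x6B
s_5 = Round(s_4, k_4) = 0x58
s_6 = Round(s_5, k_5) = 0x11
s_7 = Round(s_6, k_6) = 0x74

0x40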